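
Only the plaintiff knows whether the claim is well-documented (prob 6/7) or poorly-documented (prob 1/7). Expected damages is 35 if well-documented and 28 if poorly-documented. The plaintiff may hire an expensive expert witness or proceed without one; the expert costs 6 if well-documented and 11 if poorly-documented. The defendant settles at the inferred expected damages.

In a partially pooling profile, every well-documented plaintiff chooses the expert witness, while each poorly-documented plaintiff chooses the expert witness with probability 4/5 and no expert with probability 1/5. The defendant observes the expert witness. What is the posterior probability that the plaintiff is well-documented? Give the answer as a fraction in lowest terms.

15/17

P(the expert witness) = (6/7)·1 + (1/7)·(4/5) = 34/35.
By Bayes' rule, P(well-documented | the expert witness) = (6/7) / (34/35) = 15/17.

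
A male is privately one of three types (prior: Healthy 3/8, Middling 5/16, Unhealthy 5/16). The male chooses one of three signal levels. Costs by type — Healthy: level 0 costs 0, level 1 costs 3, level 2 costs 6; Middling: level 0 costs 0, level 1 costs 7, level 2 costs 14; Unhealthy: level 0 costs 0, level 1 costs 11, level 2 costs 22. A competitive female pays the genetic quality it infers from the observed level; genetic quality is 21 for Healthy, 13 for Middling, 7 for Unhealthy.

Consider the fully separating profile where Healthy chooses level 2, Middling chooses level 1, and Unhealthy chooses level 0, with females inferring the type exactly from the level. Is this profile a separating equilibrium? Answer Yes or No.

Separating mating payoffs: level 2 → 21, level 1 → 13, level 0 → 7.
Healthy (assigned level 2): level 0: 7 − 0 = 7; level 1: 13 − 3 = 10; level 2: 21 − 6 = 15. Healthy stays.
Middling (assigned level 1): level 0: 7 − 0 = 7; level 1: 13 − 7 = 6; level 2: 21 − 14 = 7. Middling prefers level 0.
Unhealthy (assigned level 0): level 0: 7 − 0 = 7; level 1: 13 − 11 = 2; level 2: 21 − 22 = -1. Unhealthy stays.
At least one type deviates; the separating profile fails.

No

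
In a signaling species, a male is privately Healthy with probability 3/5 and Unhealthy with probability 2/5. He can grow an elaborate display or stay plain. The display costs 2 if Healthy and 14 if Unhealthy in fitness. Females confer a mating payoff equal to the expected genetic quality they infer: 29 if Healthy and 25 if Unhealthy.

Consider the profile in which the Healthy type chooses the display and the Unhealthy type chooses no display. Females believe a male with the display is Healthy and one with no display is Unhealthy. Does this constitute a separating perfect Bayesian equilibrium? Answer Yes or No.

Yes

Under these beliefs, the display earns mating payoff 29 and no display earns mating payoff 25.
Healthy: the display nets 29 − 2 = 27; no display nets 25. Healthy prefers the display.
Unhealthy: the display nets 29 − 14 = 15; no display nets 25. Unhealthy prefers no display.
Neither type deviates, so the separating profile is an equilibrium.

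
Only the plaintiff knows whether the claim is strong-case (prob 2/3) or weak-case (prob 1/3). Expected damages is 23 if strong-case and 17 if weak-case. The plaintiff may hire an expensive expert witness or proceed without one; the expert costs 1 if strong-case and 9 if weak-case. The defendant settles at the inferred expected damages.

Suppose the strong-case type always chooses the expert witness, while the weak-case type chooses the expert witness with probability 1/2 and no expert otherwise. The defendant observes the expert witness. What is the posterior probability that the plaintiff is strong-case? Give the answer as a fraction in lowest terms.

P(the expert witness) = (2/3)·1 + (1/3)·(1/2) = 5/6.
By Bayes' rule, P(strong-case | the expert witness) = (2/3) / (5/6) = 4/5.

4/5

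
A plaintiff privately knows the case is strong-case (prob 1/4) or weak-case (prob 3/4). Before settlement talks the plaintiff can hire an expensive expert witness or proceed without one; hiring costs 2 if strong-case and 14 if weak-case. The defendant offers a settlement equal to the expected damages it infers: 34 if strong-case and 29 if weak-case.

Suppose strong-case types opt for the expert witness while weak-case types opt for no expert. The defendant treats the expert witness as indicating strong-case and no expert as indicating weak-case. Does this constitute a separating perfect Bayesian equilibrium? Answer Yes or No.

Under these beliefs, the expert witness earns settlement 34 and no expert earns settlement 29.
strong-case: the expert witness nets 34 − 2 = 32; no expert nets 29. strong-case prefers the expert witness.
weak-case: the expert witness nets 34 − 14 = 20; no expert nets 29. weak-case prefers no expert.
Neither type deviates, so the separating profile is an equilibrium.

Yes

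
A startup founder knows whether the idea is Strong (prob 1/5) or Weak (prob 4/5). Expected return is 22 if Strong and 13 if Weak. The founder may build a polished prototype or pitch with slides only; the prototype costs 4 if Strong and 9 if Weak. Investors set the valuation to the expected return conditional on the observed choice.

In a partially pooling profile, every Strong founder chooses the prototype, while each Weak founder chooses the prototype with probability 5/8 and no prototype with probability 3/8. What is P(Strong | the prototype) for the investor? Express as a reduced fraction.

2/7

P(the prototype) = (1/5)·1 + (4/5)·(5/8) = 7/10.
By Bayes' rule, P(Strong | the prototype) = (1/5) / (7/10) = 2/7.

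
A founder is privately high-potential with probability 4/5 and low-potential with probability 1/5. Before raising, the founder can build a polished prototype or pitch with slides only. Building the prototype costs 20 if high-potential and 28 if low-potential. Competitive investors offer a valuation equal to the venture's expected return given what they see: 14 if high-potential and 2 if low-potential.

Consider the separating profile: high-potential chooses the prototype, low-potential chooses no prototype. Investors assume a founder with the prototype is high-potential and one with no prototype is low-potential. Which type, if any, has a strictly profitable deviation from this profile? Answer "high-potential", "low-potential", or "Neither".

The prototype pays 14; no prototype pays 2.
high-potential: assigned the prototype, nets 14 − 20 = -6; deviating to no prototype nets 2.
low-potential: assigned no prototype, nets 2; deviating to the prototype nets 14 − 28 = -14.
The high-potential type gains 8 by deviating.

high-potential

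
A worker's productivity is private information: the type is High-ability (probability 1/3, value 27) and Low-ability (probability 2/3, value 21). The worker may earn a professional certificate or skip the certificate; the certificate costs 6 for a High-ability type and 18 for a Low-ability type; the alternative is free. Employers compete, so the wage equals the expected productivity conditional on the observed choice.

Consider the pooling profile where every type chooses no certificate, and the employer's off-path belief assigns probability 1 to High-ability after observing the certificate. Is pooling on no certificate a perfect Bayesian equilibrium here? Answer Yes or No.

On path, the employer holds the prior and pays 1/3·27 + 2/3·21 = 23. Off path (the certificate), believing High-ability, it pays 27.
High-ability: no certificate nets 23; the certificate nets 27 − 6 = 21. High-ability stays.
Low-ability: no certificate nets 23; the certificate nets 27 − 18 = 9. Low-ability stays.
No type deviates, so pooling is sustained.

Yes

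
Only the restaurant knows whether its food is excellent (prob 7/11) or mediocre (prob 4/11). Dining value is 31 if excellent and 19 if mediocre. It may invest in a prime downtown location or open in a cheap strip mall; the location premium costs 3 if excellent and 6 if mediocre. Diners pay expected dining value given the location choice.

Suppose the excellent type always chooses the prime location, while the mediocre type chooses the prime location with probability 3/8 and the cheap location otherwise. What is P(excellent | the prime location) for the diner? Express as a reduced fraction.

14/17

P(the prime location) = (7/11)·1 + (4/11)·(3/8) = 17/22.
By Bayes' rule, P(excellent | the prime location) = (7/11) / (17/22) = 14/17.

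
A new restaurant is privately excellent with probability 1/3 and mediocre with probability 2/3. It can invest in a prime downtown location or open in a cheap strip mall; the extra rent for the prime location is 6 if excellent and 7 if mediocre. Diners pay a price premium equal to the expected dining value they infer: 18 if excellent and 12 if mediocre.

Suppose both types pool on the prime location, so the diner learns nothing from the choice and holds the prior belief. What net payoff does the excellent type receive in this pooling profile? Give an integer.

8

Pooled price premium = 1/3·18 + 2/3·12 = 14.
excellent pays cost 6 for the prime location, so net payoff = 14 − 6 = 8.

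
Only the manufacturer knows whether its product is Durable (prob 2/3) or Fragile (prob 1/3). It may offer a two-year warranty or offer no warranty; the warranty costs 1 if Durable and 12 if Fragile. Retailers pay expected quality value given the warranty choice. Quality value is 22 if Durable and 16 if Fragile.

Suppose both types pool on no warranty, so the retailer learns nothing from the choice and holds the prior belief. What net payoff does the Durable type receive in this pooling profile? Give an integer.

Pooled price = 2/3·22 + 1/3·16 = 20.
Durable pays no cost for no warranty, so net payoff = 20.

20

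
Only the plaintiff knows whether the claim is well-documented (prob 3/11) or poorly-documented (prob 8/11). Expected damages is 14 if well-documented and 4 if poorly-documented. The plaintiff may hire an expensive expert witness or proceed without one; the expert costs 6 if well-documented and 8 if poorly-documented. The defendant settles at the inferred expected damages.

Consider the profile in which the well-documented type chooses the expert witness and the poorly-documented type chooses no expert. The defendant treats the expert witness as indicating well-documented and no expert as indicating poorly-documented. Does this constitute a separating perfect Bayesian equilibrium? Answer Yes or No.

No

Under these beliefs, the expert witness earns settlement 14 and no expert earns settlement 4.
well-documented: the expert witness nets 14 − 6 = 8; no expert nets 4. well-documented prefers the expert witness.
poorly-documented: the expert witness nets 14 − 8 = 6; no expert nets 4. poorly-documented would deviate to the expert witness.
poorly-documented has a profitable deviation, so the profile is not an equilibrium.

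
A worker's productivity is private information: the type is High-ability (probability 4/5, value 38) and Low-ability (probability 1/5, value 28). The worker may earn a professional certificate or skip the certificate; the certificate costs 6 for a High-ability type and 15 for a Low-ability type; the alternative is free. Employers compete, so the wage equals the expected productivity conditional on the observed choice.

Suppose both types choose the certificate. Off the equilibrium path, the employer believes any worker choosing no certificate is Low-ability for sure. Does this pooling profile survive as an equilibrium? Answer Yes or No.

On path, the employer holds the prior and pays 4/5·38 + 1/5·28 = 36. Off path (no certificate), believing Low-ability, it pays 28.
High-ability: the certificate nets 36 − 6 = 30; no certificate nets 28. High-ability stays.
Low-ability: the certificate nets 36 − 15 = 21; no certificate nets 28. Low-ability would deviate.
A type deviates, so pooling fails.

No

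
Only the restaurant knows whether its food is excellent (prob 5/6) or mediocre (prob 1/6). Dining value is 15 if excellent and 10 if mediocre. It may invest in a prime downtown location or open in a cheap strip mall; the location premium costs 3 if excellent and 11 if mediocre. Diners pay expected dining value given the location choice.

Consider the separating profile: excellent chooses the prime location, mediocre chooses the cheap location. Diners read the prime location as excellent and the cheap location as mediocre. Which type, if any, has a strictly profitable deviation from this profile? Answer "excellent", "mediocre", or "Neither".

The prime location pays 15; the cheap location pays 10.
excellent: assigned the prime location, nets 15 − 3 = 12; deviating to the cheap location nets 10.
mediocre: assigned the cheap location, nets 10; deviating to the prime location nets 15 − 11 = 4.
Both types strictly prefer their assigned action; no profitable deviation.

Neither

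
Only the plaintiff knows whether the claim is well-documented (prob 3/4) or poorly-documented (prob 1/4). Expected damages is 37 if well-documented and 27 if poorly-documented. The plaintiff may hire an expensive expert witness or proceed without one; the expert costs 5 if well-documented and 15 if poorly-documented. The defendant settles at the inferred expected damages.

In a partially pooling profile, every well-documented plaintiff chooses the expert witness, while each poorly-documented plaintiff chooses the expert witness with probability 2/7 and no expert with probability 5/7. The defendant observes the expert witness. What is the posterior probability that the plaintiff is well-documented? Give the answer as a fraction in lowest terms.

21/23

P(the expert witness) = (3/4)·1 + (1/4)·(2/7) = 23/28.
By Bayes' rule, P(well-documented | the expert witness) = (3/4) / (23/28) = 21/23.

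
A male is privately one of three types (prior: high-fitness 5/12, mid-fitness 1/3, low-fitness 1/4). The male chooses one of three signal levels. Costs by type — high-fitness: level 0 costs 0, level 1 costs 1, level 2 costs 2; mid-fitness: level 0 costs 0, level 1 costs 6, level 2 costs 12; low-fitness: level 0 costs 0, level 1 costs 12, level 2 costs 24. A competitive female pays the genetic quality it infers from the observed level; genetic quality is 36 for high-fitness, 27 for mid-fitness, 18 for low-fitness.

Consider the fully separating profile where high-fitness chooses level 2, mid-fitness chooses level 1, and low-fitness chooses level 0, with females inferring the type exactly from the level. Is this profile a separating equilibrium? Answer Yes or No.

No

Separating mating payoffs: level 2 → 36, level 1 → 27, level 0 → 18.
high-fitness (assigned level 2): level 0: 18 − 0 = 18; level 1: 27 − 1 = 26; level 2: 36 − 2 = 34. high-fitness stays.
mid-fitness (assigned level 1): level 0: 18 − 0 = 18; level 1: 27 − 6 = 21; level 2: 36 − 12 = 24. mid-fitness prefers level 2.
low-fitness (assigned level 0): level 0: 18 − 0 = 18; level 1: 27 − 12 = 15; level 2: 36 − 24 = 12. low-fitness stays.
At least one type deviates; the separating profile fails.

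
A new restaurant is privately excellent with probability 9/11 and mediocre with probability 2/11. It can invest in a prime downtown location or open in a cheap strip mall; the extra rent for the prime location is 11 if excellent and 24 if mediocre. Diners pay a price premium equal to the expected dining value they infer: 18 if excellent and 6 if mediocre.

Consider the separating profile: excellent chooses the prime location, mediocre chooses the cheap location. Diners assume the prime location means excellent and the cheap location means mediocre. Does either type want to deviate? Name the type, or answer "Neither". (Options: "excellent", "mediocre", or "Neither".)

Neither

The prime location pays 18; the cheap location pays 6.
excellent: assigned the prime location, nets 18 − 11 = 7; deviating to the cheap location nets 6.
mediocre: assigned the cheap location, nets 6; deviating to the prime location nets 18 − 24 = -6.
Both types strictly prefer their assigned action; no profitable deviation.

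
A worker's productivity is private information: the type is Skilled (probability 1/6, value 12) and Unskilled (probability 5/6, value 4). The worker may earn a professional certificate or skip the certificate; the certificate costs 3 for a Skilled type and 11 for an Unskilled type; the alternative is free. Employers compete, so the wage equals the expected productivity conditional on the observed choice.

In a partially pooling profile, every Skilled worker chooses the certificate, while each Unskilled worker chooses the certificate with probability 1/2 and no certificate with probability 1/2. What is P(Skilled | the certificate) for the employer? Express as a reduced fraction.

2/7

P(the certificate) = (1/6)·1 + (5/6)·(1/2) = 7/12.
By Bayes' rule, P(Skilled | the certificate) = (1/6) / (7/12) = 2/7.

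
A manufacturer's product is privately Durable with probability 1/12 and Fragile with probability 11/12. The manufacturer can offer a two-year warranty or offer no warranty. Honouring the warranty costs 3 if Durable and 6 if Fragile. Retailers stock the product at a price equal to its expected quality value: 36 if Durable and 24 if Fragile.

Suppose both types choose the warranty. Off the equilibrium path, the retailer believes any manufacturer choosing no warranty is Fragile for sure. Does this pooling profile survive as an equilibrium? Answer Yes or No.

On path, the retailer holds the prior and pays 1/12·36 + 11/12·24 = 25. Off path (no warranty), believing Fragile, it pays 24.
Durable: the warranty nets 25 − 3 = 22; no warranty nets 24. Durable would deviate.
Fragile: the warranty nets 25 − 6 = 19; no warranty nets 24. Fragile would deviate.
A type deviates, so pooling fails.

No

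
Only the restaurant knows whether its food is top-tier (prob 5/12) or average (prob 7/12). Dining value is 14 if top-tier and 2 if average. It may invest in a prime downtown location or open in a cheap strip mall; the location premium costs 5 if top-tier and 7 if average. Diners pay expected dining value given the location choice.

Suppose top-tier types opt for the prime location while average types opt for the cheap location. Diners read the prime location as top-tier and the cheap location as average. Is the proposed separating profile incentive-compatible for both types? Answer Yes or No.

No

Under these beliefs, the prime location earns price premium 14 and the cheap location earns price premium 2.
top-tier: the prime location nets 14 − 5 = 9; the cheap location nets 2. top-tier prefers the prime location.
average: the prime location nets 14 − 7 = 7; the cheap location nets 2. average would deviate to the prime location.
average has a profitable deviation, so the profile is not an equilibrium.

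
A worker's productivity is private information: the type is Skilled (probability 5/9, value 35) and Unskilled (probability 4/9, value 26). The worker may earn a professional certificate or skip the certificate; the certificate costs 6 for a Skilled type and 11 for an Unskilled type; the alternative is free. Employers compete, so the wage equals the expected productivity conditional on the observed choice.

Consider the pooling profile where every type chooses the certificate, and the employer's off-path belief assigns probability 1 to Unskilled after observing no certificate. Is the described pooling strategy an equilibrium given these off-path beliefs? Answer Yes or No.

No

On path, the employer holds the prior and pays 5/9·35 + 4/9·26 = 31. Off path (no certificate), believing Unskilled, it pays 26.
Skilled: the certificate nets 31 − 6 = 25; no certificate nets 26. Skilled would deviate.
Unskilled: the certificate nets 31 − 11 = 20; no certificate nets 26. Unskilled would deviate.
A type deviates, so pooling fails.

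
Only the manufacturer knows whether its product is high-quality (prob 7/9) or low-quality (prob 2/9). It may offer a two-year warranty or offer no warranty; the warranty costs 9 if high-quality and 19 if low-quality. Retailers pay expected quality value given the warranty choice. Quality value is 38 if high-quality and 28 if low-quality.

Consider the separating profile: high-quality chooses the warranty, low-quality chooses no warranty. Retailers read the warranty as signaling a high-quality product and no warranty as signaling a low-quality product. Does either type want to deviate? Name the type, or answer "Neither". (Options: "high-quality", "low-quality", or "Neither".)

Neither

The warranty pays 38; no warranty pays 28.
high-quality: assigned the warranty, nets 38 − 9 = 29; deviating to no warranty nets 28.
low-quality: assigned no warranty, nets 28; deviating to the warranty nets 38 − 19 = 19.
Both types strictly prefer their assigned action; no profitable deviation.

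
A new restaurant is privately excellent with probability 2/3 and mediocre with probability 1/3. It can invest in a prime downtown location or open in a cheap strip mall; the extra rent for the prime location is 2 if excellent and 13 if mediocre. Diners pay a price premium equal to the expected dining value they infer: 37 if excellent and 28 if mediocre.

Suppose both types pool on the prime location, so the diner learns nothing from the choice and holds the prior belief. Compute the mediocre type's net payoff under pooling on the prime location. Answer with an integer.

Pooled price premium = 2/3·37 + 1/3·28 = 34.
mediocre pays cost 13 for the prime location, so net payoff = 34 − 13 = 21.

21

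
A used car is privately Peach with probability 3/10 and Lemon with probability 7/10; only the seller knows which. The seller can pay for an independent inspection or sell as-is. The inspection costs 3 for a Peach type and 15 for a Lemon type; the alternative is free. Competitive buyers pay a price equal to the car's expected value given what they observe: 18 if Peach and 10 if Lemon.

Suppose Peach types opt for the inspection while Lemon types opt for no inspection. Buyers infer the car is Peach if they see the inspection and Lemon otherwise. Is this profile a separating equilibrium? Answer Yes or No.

Under these beliefs, the inspection earns price 18 and no inspection earns price 10.
Peach: the inspection nets 18 − 3 = 15; no inspection nets 10. Peach prefers the inspection.
Lemon: the inspection nets 18 − 15 = 3; no inspection nets 10. Lemon prefers no inspection.
Neither type deviates, so the separating profile is an equilibrium.

Yes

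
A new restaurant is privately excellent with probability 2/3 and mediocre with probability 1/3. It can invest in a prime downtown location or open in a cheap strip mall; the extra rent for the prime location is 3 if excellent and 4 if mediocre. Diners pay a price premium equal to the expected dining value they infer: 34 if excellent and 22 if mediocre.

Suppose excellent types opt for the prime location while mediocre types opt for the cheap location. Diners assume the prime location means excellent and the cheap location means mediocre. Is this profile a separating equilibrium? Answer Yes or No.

Under these beliefs, the prime location earns price premium 34 and the cheap location earns price premium 22.
excellent: the prime location nets 34 − 3 = 31; the cheap location nets 22. excellent prefers the prime location.
mediocre: the prime location nets 34 − 4 = 30; the cheap location nets 22. mediocre would deviate to the prime location.
mediocre has a profitable deviation, so the profile is not an equilibrium.

No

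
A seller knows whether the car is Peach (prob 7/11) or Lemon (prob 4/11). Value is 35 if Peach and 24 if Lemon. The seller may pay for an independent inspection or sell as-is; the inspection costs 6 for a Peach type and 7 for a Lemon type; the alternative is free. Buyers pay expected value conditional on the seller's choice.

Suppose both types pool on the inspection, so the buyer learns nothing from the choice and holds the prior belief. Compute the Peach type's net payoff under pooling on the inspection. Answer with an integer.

25

Pooled price = 7/11·35 + 4/11·24 = 31.
Peach pays cost 6 for the inspection, so net payoff = 31 − 6 = 25.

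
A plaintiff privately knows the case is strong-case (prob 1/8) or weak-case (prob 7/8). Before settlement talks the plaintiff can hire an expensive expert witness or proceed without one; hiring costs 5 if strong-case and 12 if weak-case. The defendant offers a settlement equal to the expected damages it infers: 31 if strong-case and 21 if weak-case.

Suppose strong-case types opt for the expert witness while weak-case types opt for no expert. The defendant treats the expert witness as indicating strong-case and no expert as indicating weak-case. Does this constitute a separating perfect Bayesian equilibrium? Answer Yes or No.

Under these beliefs, the expert witness earns settlement 31 and no expert earns settlement 21.
strong-case: the expert witness nets 31 − 5 = 26; no expert nets 21. strong-case prefers the expert witness.
weak-case: the expert witness nets 31 − 12 = 19; no expert nets 21. weak-case prefers no expert.
Neither type deviates, so the separating profile is an equilibrium.

Yes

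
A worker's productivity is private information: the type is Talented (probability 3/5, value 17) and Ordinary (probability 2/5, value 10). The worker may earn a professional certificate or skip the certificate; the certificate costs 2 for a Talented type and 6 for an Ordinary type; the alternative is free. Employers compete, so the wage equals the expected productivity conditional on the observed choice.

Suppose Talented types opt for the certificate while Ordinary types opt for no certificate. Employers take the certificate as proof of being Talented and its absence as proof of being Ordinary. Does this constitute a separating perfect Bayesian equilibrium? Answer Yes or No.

No

Under these beliefs, the certificate earns wage 17 and no certificate earns wage 10.
Talented: the certificate nets 17 − 2 = 15; no certificate nets 10. Talented prefers the certificate.
Ordinary: the certificate nets 17 − 6 = 11; no certificate nets 10. Ordinary would deviate to the certificate.
Ordinary has a profitable deviation, so the profile is not an equilibrium.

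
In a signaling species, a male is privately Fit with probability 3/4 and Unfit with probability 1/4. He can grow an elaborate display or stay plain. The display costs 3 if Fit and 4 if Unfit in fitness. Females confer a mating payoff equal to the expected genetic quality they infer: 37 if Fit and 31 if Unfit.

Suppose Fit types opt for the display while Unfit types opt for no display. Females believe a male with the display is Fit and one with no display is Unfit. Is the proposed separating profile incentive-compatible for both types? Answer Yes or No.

Under these beliefs, the display earns mating payoff 37 and no display earns mating payoff 31.
Fit: the display nets 37 − 3 = 34; no display nets 31. Fit prefers the display.
Unfit: the display nets 37 − 4 = 33; no display nets 31. Unfit would deviate to the display.
Unfit has a profitable deviation, so the profile is not an equilibrium.

No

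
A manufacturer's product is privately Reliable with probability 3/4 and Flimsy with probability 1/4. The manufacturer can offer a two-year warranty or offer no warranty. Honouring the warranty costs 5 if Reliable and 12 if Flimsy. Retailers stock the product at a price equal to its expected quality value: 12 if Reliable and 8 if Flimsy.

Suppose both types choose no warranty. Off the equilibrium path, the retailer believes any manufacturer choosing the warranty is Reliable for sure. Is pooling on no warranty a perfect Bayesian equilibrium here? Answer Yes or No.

On path, the retailer holds the prior and pays 3/4·12 + 1/4·8 = 11. Off path (the warranty), believing Reliable, it pays 12.
Reliable: no warranty nets 11; the warranty nets 12 − 5 = 7. Reliable stays.
Flimsy: no warranty nets 11; the warranty nets 12 − 12 = 0. Flimsy stays.
No type deviates, so pooling is sustained.

Yes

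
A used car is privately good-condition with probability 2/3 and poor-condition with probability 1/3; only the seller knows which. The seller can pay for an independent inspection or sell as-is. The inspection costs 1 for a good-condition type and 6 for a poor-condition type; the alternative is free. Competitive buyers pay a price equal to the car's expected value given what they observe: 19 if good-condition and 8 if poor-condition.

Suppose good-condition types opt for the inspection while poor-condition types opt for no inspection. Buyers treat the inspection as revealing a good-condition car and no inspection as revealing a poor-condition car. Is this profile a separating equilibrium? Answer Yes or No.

No

Under these beliefs, the inspection earns price 19 and no inspection earns price 8.
good-condition: the inspection nets 19 − 1 = 18; no inspection nets 8. good-condition prefers the inspection.
poor-condition: the inspection nets 19 − 6 = 13; no inspection nets 8. poor-condition would deviate to the inspection.
poor-condition has a profitable deviation, so the profile is not an equilibrium.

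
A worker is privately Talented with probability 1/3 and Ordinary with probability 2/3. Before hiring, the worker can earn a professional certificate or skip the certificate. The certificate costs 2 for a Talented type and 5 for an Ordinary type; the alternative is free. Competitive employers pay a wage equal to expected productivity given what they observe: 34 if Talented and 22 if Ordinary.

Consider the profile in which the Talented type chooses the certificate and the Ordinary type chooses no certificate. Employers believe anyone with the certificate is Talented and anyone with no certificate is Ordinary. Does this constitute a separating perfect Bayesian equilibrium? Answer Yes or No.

No

Under these beliefs, the certificate earns wage 34 and no certificate earns wage 22.
Talented: the certificate nets 34 − 2 = 32; no certificate nets 22. Talented prefers the certificate.
Ordinary: the certificate nets 34 − 5 = 29; no certificate nets 22. Ordinary would deviate to the certificate.
Ordinary has a profitable deviation, so the profile is not an equilibrium.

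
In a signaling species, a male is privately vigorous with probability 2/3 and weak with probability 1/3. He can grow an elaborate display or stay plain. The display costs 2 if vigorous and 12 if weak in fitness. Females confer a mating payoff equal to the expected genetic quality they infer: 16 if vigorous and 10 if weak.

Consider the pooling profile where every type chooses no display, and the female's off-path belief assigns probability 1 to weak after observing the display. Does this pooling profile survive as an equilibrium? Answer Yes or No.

Yes

On path, the female holds the prior and pays 2/3·16 + 1/3·10 = 14. Off path (the display), believing weak, it pays 10.
vigorous: no display nets 14; the display nets 10 − 2 = 8. vigorous stays.
weak: no display nets 14; the display nets 10 − 12 = -2. weak stays.
No type deviates, so pooling is sustained.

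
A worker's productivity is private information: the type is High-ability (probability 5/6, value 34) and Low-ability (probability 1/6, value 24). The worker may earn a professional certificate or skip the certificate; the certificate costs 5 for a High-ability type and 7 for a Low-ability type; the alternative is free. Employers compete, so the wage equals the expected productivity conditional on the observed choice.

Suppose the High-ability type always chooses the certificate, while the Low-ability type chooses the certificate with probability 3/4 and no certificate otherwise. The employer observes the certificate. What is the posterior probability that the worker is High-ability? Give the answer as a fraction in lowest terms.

P(the certificate) = (5/6)·1 + (1/6)·(3/4) = 23/24.
By Bayes' rule, P(High-ability | the certificate) = (5/6) / (23/24) = 20/23.

20/23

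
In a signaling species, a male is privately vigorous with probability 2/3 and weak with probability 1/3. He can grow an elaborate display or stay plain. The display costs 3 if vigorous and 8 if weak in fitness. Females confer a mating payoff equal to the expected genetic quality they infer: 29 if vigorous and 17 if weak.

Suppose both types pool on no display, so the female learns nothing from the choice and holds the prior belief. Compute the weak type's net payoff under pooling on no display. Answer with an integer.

Pooled mating payoff = 2/3·29 + 1/3·17 = 25.
weak pays no cost for no display, so net payoff = 25.

25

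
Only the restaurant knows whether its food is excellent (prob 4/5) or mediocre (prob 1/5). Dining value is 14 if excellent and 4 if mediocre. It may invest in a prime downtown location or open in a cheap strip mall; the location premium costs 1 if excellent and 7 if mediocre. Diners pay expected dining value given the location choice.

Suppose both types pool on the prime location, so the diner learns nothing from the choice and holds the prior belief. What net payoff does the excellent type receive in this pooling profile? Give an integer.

11

Pooled price premium = 4/5·14 + 1/5·4 = 12.
excellent pays cost 1 for the prime location, so net payoff = 12 − 1 = 11.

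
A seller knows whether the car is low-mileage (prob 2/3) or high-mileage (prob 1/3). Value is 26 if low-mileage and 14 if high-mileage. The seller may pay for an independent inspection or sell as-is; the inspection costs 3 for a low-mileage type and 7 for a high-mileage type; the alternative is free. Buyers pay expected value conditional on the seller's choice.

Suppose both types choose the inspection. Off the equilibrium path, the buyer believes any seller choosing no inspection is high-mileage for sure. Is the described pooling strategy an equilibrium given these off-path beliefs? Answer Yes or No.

On path, the buyer holds the prior and pays 2/3·26 + 1/3·14 = 22. Off path (no inspection), believing high-mileage, it pays 14.
low-mileage: the inspection nets 22 − 3 = 19; no inspection nets 14. low-mileage stays.
high-mileage: the inspection nets 22 − 7 = 15; no inspection nets 14. high-mileage stays.
No type deviates, so pooling is sustained.

Yes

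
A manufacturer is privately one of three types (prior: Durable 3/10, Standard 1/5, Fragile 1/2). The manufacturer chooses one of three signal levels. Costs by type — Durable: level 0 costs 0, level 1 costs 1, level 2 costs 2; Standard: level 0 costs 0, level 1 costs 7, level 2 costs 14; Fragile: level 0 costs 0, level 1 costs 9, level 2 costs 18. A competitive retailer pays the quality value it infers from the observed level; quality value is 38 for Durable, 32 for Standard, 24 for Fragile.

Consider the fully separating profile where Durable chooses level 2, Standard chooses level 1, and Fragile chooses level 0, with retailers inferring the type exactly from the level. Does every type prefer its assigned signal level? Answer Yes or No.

Yes

Separating prices: level 2 → 38, level 1 → 32, level 0 → 24.
Durable (assigned level 2): level 0: 24 − 0 = 24; level 1: 32 − 1 = 31; level 2: 38 − 2 = 36. Durable stays.
Standard (assigned level 1): level 0: 24 − 0 = 24; level 1: 32 − 7 = 25; level 2: 38 − 14 = 24. Standard stays.
Fragile (assigned level 0): level 0: 24 − 0 = 24; level 1: 32 − 9 = 23; level 2: 38 − 18 = 20. Fragile stays.
Every type prefers its assigned level; separation holds.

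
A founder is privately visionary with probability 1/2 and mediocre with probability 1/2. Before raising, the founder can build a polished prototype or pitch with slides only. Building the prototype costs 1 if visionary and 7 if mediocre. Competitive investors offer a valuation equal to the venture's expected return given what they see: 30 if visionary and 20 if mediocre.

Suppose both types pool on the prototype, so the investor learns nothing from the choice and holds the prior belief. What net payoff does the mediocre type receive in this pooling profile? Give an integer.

Pooled valuation = 1/2·30 + 1/2·20 = 25.
mediocre pays cost 7 for the prototype, so net payoff = 25 − 7 = 18.

18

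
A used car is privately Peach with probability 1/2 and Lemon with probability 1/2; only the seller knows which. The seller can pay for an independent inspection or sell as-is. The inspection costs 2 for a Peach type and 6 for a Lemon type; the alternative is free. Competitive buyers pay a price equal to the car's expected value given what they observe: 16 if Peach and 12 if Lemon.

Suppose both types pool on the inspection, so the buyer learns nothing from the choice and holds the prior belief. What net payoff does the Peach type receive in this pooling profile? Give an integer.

12

Pooled price = 1/2·16 + 1/2·12 = 14.
Peach pays cost 2 for the inspection, so net payoff = 14 − 2 = 12.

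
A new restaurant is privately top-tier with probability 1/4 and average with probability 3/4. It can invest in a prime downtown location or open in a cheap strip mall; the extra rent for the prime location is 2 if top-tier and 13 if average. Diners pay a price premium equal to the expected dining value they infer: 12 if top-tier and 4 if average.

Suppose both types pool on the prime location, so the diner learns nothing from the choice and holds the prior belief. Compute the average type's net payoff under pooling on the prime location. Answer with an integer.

Pooled price premium = 1/4·12 + 3/4·4 = 6.
average pays cost 13 for the prime location, so net payoff = 6 − 13 = -7.

-7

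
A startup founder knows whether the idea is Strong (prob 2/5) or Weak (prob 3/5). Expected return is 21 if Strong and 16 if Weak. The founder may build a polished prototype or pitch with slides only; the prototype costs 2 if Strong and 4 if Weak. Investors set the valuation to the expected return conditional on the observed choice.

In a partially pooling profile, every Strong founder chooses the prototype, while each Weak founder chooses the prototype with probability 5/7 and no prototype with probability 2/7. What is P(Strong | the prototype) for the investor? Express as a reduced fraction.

14/29

P(the prototype) = (2/5)·1 + (3/5)·(5/7) = 29/35.
By Bayes' rule, P(Strong | the prototype) = (2/5) / (29/35) = 14/29.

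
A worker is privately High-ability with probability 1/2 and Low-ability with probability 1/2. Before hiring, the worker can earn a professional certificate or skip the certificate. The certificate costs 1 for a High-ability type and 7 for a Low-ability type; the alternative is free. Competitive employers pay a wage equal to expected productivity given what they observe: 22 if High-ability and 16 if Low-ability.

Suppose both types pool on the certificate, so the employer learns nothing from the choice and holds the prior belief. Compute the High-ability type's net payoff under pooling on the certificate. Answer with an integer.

18

Pooled wage = 1/2·22 + 1/2·16 = 19.
High-ability pays cost 1 for the certificate, so net payoff = 19 − 1 = 18.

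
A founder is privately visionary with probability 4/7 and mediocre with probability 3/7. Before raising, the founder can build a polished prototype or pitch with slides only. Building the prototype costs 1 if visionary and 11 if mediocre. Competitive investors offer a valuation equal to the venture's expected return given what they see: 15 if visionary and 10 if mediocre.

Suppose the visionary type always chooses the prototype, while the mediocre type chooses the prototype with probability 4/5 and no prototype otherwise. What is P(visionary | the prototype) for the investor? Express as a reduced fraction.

P(the prototype) = (4/7)·1 + (3/7)·(4/5) = 32/35.
By Bayes' rule, P(visionary | the prototype) = (4/7) / (32/35) = 5/8.

5/8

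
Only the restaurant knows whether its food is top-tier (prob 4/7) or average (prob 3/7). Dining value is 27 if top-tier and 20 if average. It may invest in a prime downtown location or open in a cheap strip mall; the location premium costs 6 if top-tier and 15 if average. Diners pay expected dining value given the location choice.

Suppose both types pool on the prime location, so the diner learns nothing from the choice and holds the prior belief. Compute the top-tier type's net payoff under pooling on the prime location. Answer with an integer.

Pooled price premium = 4/7·27 + 3/7·20 = 24.
top-tier pays cost 6 for the prime location, so net payoff = 24 − 6 = 18.

18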